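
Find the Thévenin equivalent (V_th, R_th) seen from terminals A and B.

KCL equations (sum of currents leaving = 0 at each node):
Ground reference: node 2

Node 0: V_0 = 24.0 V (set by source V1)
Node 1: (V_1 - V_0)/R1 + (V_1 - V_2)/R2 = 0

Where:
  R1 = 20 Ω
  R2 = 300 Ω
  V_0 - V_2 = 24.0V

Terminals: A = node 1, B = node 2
Step 1 — V_th is the open-circuit voltage V_A - V_B (nothing connected across the terminals).
Nodal analysis, taking node 2 as the 0 V reference.
Source V1 fixes V_0 = 24 V.
KCL at each unknown node (sum of currents leaving = 0; resistances in Ω):
  Node 1: (V_1 - 24)/20 + (V_1 - 0)/300 = 0
Collecting terms: 0.05333 × V_1 = 1.2  =>  V_1 = 22.5 V
V_th = V_1 - V_2 = 22.5 - 0 = 22.5 V
Step 2 — R_th: zero the source — replace V1 by a short circuit (node 2 merges into node 0) — and find the resistance seen between A (node 1) and B (node 0).
Reduce the network between node 1 (A) and node 0 (B) by series/parallel combination:
  Rp1 = R1 ‖ R2 (parallel, both between nodes 0 and 1) = 1/(1/20 + 1/300) = 18.75 Ω
R_th = 18.75 Ω

Final answer: V_th = 22.5 V, R_th = 18.75 Ω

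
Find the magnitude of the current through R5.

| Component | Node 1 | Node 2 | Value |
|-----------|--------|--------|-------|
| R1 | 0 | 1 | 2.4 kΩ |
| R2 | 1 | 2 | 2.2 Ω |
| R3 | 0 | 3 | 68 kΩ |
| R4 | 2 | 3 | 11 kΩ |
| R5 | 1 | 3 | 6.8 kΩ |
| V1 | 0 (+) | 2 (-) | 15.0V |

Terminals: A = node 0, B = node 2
Nodal analysis, taking node 2 as the 0 V reference.
Source V1 fixes V_0 = 15 V.
KCL at each unknown node (sum of currents leaving = 0; resistances in Ω):
  Node 1: (V_1 - 15)/2400 + (V_1 - 0)/2.2 + (V_1 - V_3)/6800 = 0
  Node 3: (V_3 - 15)/68000 + (V_3 - 0)/11000 + (V_3 - V_1)/6800 = 0
Collecting terms (coefficients in siemens):
  0.4551·V_1 - 0.0001471·V_3 = 0.00625
  0.0002527·V_3 - 0.0001471·V_1 = 0.0002206
Determinant D = (0.4551)(0.0002527) - (-0.0001471)(-0.0001471) = 0.000115
V_1 = [(0.00625)(0.0002527) - (-0.0001471)(0.0002206)]/D = 0.01402 V
V_3 = [(0.4551)(0.0002206) - (0.00625)(-0.0001471)]/D = 0.8812 V
I_R5 = (V_1 - V_3)/R5 = (0.01402 - 0.8812)/6800 = -0.0001275 A
|I_R5| = 0.0001275 A

Final answer: |I_R5| = 0.0001275 A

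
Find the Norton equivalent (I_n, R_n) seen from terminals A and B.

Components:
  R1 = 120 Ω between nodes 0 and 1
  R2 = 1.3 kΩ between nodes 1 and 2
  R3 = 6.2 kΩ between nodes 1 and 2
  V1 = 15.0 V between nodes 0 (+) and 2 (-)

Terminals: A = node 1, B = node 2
Find the Thévenin equivalent first; then I_n = V_th/R_th and R_n = R_th.
Step 1 — V_th is the open-circuit voltage V_A - V_B (nothing connected across the terminals).
Nodal analysis, taking node 2 as the 0 V reference.
Source V1 fixes V_0 = 15 V.
KCL at each unknown node (sum of currents leaving = 0; resistances in Ω):
  Node 1: (V_1 - 15)/120 + (V_1 - 0)/1300 + (V_1 - 0)/6200 = 0
Collecting terms: 0.009264 × V_1 = 0.125  =>  V_1 = 13.49 V
V_th = V_1 - V_2 = 13.49 - 0 = 13.49 V
Step 2 — R_th: zero the source — replace V1 by a short circuit (node 2 merges into node 0) — and find the resistance seen between A (node 1) and B (node 0).
Reduce the network between node 1 (A) and node 0 (B) by series/parallel combination:
  Rp1 = R1 ‖ R2 ‖ R3 (parallel, all between nodes 0 and 1) = 1/(1/120 + 1/1300 + 1/6200) = 107.9 Ω
R_th = 107.9 Ω
I_n = V_th/R_th = 13.49/107.9 = 0.125 A, and R_n = R_th = 107.9 Ω

Final answer: I_n = 0.125 A, R_n = 107.9 Ω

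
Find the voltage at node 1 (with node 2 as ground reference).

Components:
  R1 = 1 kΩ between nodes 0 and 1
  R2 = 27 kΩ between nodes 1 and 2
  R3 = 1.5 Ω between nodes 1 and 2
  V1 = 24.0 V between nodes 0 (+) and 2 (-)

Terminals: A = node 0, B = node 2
Nodal analysis, taking node 2 as the 0 V reference.
Source V1 fixes V_0 = 24 V.
KCL at each unknown node (sum of currents leaving = 0; resistances in Ω):
  Node 1: (V_1 - 24)/1000 + (V_1 - 0)/27000 + (V_1 - 0)/1.5 = 0
Collecting terms: 0.6677 × V_1 = 0.024  =>  V_1 = 0.03594 V
The requested potential is V_1 = 0.03594 V.

Final answer: V_1 = 0.03594 V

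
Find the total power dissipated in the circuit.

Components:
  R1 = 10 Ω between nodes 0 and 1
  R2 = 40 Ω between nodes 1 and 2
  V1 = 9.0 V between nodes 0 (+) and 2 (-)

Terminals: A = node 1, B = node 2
Nodal analysis, taking node 2 as the 0 V reference.
Source V1 fixes V_0 = 9 V.
KCL at each unknown node (sum of currents leaving = 0; resistances in Ω):
  Node 1: (V_1 - 9)/10 + (V_1 - 0)/40 = 0
Collecting terms: 0.125 × V_1 = 0.9  =>  V_1 = 7.2 V
Power in each resistor, P = (ΔV)²/R:
  P_R1 = (9 - 7.2)²/10 = 0.324 W
  P_R2 = (7.2 - 0)²/40 = 1.296 W
P_total = P_R1 + P_R2 = 1.62 W

Final answer: 1.62 W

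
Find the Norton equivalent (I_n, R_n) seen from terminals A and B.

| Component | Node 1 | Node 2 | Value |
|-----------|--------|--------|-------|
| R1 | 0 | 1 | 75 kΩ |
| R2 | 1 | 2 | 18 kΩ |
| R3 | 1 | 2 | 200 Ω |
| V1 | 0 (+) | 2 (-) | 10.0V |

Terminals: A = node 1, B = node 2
Find the Thévenin equivalent first; then I_n = V_th/R_th and R_n = R_th.
Step 1 — V_th is the open-circuit voltage V_A - V_B (nothing connected across the terminals).
Nodal analysis, taking node 2 as the 0 V reference.
Source V1 fixes V_0 = 10 V.
KCL at each unknown node (sum of currents leaving = 0; resistances in Ω):
  Node 1: (V_1 - 10)/75000 + (V_1 - 0)/18000 + (V_1 - 0)/200 = 0
Collecting terms: 0.005069 × V_1 = 0.0001333  =>  V_1 = 0.0263 V
V_th = V_1 - V_2 = 0.0263 - 0 = 0.0263 V
Step 2 — R_th: zero the source — replace V1 by a short circuit (node 2 merges into node 0) — and find the resistance seen between A (node 1) and B (node 0).
Reduce the network between node 1 (A) and node 0 (B) by series/parallel combination:
  Rp1 = R1 ‖ R2 ‖ R3 (parallel, all between nodes 0 and 1) = 1/(1/75000 + 1/18000 + 1/200) = 197.3 Ω
R_th = 197.3 Ω
I_n = V_th/R_th = 0.0263/197.3 = 0.0001333 A, and R_n = R_th = 197.3 Ω

Final answer: I_n = 0.0001333 A, R_n = 197.3 Ω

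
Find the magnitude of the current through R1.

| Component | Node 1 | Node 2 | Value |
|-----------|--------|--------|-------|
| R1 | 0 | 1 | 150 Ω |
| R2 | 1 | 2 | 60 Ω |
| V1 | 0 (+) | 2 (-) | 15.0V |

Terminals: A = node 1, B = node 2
Nodal analysis, taking node 2 as the 0 V reference.
Source V1 fixes V_0 = 15 V.
KCL at each unknown node (sum of currents leaving = 0; resistances in Ω):
  Node 1: (V_1 - 15)/150 + (V_1 - 0)/60 = 0
Collecting terms: 0.02333 × V_1 = 0.1  =>  V_1 = 4.286 V
I_R1 = (V_0 - V_1)/R1 = (15 - 4.286)/150 = 0.07143 A
|I_R1| = 0.07143 A

Final answer: |I_R1| = 0.07143 A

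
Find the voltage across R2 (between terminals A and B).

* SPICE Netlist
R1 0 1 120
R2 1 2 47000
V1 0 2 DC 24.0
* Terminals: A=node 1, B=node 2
R1 and R2 are in series across V1 (node 0 → node 1 → node 2), and the output A–B is taken across R2, so this is a voltage divider.
Series current: I = V1/(R1 + R2) = 24/(120 + 47000) = 24/47120 = 0.0005093 A
V_R2 = I × R2 = V1 × R2/(R1 + R2) = 24 × 47000/47120 = 23.94 V

Final answer: 23.94 V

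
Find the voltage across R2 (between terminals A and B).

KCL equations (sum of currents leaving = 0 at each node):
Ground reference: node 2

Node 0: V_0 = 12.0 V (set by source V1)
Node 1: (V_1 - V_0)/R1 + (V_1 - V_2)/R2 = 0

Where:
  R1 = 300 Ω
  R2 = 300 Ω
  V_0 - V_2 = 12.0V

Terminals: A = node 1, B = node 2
R1 and R2 are in series across V1 (node 0 → node 1 → node 2), and the output A–B is taken across R2, so this is a voltage divider.
Series current: I = V1/(R1 + R2) = 12/(300 + 300) = 12/600 = 0.02 A
V_R2 = I × R2 = V1 × R2/(R1 + R2) = 12 × 300/600 = 6 V

Final answer: 6 V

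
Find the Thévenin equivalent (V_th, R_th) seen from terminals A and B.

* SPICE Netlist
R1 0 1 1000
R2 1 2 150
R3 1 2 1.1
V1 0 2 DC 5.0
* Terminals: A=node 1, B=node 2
Step 1 — V_th is the open-circuit voltage V_A - V_B (nothing connected across the terminals).
Nodal analysis, taking node 2 as the 0 V reference.
Source V1 fixes V_0 = 5 V.
KCL at each unknown node (sum of currents leaving = 0; resistances in Ω):
  Node 1: (V_1 - 5)/1000 + (V_1 - 0)/150 + (V_1 - 0)/1.1 = 0
Collecting terms: 0.9168 × V_1 = 0.005  =>  V_1 = 0.005454 V
V_th = V_1 - V_2 = 0.005454 - 0 = 0.005454 V
Step 2 — R_th: zero the source — replace V1 by a short circuit (node 2 merges into node 0) — and find the resistance seen between A (node 1) and B (node 0).
Reduce the network between node 1 (A) and node 0 (B) by series/parallel combination:
  Rp1 = R1 ‖ R2 ‖ R3 (parallel, all between nodes 0 and 1) = 1/(1/1000 + 1/150 + 1/1.1) = 1.091 Ω
R_th = 1.091 Ω

Final answer: V_th = 0.005454 V, R_th = 1.091 Ω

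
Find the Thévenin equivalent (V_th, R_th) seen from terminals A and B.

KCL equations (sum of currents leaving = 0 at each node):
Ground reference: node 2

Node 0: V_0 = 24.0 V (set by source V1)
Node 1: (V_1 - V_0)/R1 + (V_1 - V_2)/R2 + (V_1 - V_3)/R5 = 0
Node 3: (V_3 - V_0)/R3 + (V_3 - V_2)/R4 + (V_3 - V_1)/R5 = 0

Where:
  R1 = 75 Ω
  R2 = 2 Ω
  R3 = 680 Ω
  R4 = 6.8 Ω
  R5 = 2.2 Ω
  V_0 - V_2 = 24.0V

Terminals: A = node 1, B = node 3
Step 1 — V_th is the open-circuit voltage V_A - V_B (nothing connected across the terminals).
Nodal analysis, taking node 2 as the 0 V reference.
Source V1 fixes V_0 = 24 V.
KCL at each unknown node (sum of currents leaving = 0; resistances in Ω):
  Node 1: (V_1 - 24)/75 + (V_1 - 0)/2 + (V_1 - V_3)/2.2 = 0
  Node 3: (V_3 - 24)/680 + (V_3 - 0)/6.8 + (V_3 - V_1)/2.2 = 0
Collecting terms (coefficients in siemens):
  0.9679·V_1 - 0.4545·V_3 = 0.32
  0.6031·V_3 - 0.4545·V_1 = 0.03529
Determinant D = (0.9679)(0.6031) - (-0.4545)(-0.4545) = 0.3771
V_1 = [(0.32)(0.6031) - (-0.4545)(0.03529)]/D = 0.5543 V
V_3 = [(0.9679)(0.03529) - (0.32)(-0.4545)]/D = 0.4763 V
V_th = V_1 - V_3 = 0.5543 - 0.4763 = 0.078 V
Step 2 — R_th: zero the source — replace V1 by a short circuit (node 2 merges into node 0) — and find the resistance seen between A (node 1) and B (node 3).
Reduce the network between node 1 (A) and node 3 (B) by series/parallel combination:
  Rp1 = R1 ‖ R2 (parallel, both between nodes 0 and 1) = 1/(1/75 + 1/2) = 1.948 Ω
  Rp2 = R3 ‖ R4 (parallel, both between nodes 0 and 3) = 1/(1/680 + 1/6.8) = 6.733 Ω
  Rs1 = Rp1 + Rp2 (series, joined only at node 0) = 1.948 + 6.733 = 8.681 Ω
  Rp3 = R5 ‖ Rs1 (parallel, both between nodes 1 and 3) = 1/(1/2.2 + 1/8.681) = 1.755 Ω
R_th = 1.755 Ω

Final answer: V_th = 0.078 V, R_th = 1.755 Ω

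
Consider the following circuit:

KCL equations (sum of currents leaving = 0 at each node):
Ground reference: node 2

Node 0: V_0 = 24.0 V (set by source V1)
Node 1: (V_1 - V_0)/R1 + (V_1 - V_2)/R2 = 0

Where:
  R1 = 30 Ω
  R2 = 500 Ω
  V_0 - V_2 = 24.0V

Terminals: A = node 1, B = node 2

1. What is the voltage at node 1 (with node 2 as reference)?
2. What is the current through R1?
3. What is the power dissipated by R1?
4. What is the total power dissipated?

Nodal analysis, taking node 2 as the 0 V reference.
Source V1 fixes V_0 = 24 V.
KCL at each unknown node (sum of currents leaving = 0; resistances in Ω):
  Node 1: (V_1 - 24)/30 + (V_1 - 0)/500 = 0
Collecting terms: 0.03533 × V_1 = 0.8  =>  V_1 = 22.64 V
Part 1:
  Read off the nodal solution: V_1 = 22.64 V
Part 2:
  I_R1 = (V_0 - V_1)/R1 = (24 - 22.64)/30 = 0.04528 A
  Magnitude: I_R1 = 0.04528 A
Part 3:
  I_R1 = (V_0 - V_1)/R1 = (24 - 22.64)/30 = 0.04528 A
  P_R1 = I_R1² × R1 = (0.04528)² × 30 = 0.06152 W
Part 4:
  Power in each resistor, P = (ΔV)²/R:
    P_R1 = (24 - 22.64)²/30 = 0.06152 W
    P_R2 = (22.64 - 0)²/500 = 1.025 W
  P_total = P_R1 + P_R2 = 1.087 W

Final answers:
1. V_1 = 22.64 V
2. I_R1 = 0.04528 A
3. P_R1 = 0.06152 W
4. P_total = 1.087 W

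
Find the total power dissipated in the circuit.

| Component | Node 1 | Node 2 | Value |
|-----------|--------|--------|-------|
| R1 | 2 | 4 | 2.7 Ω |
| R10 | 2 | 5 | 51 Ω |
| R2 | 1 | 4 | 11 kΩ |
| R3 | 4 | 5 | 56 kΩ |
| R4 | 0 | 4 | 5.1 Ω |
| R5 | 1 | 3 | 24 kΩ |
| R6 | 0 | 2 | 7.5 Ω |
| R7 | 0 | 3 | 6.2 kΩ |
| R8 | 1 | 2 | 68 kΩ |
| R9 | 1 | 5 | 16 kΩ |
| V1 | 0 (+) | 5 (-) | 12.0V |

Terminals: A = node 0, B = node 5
Nodal analysis, taking node 5 as the 0 V reference.
Source V1 fixes V_0 = 12 V.
KCL at each unknown node (sum of currents leaving = 0; resistances in Ω):
  Node 1: (V_1 - V_4)/11000 + (V_1 - V_3)/24000 + (V_1 - V_2)/68000 + (V_1 - 0)/16000 = 0
  Node 2: (V_2 - V_4)/2.7 + (V_2 - 12)/7.5 + (V_2 - V_1)/68000 + (V_2 - 0)/51 = 0
  Node 3: (V_3 - V_1)/24000 + (V_3 - 12)/6200 = 0
  Node 4: (V_4 - V_2)/2.7 + (V_4 - V_1)/11000 + (V_4 - 0)/56000 + (V_4 - 12)/5.1 = 0
Collecting terms (coefficients in siemens):
  0.0002098·V_1 - 0.00001471·V_2 - 0.00004167·V_3 - 0.00009091·V_4 = 0
  0.5233·V_2 - 0.00001471·V_1 - 0.3704·V_4 = 1.6
  0.000203·V_3 - 0.00004167·V_1 = 0.001935
  0.5666·V_4 - 0.00009091·V_1 - 0.3704·V_2 = 2.353
Solving these 4 simultaneous equations (Gaussian elimination) gives:
  V_1 = 7.964 V, V_2 = 11.16 V, V_3 = 11.17 V, V_4 = 11.45 V
Power in each resistor, P = (ΔV)²/R:
  P_R1 = (11.16 - 11.45)²/2.7 = 0.03099 W
  P_R2 = (7.964 - 11.45)²/11000 = 0.001106 W
  P_R3 = (11.45 - 0)²/56000 = 0.002342 W
  P_R4 = (12 - 11.45)²/5.1 = 0.05911 W
  P_R5 = (7.964 - 11.17)²/24000 = 0.0004287 W
  P_R6 = (12 - 11.16)²/7.5 = 0.0937 W
  P_R7 = (12 - 11.17)²/6200 = 0.0001108 W
  P_R8 = (7.964 - 11.16)²/68000 = 0.0001504 W
  P_R9 = (7.964 - 0)²/16000 = 0.003964 W
  P_R10 = (11.16 - 0)²/51 = 2.443 W
P_total = P_R1 + P_R2 + P_R3 + P_R4 + P_R5 + P_R6 + P_R7 + P_R8 + P_R9 + P_R10 = 2.635 W

Final answer: 2.635 W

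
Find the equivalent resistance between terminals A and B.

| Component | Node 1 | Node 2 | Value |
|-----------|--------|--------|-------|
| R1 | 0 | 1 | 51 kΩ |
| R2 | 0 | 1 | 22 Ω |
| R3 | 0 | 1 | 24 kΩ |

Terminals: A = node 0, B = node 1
Reduce the network between node 0 (A) and node 1 (B) by series/parallel combination:
  Rp1 = R1 ‖ R2 ‖ R3 (parallel, all between nodes 0 and 1) = 1/(1/51000 + 1/22 + 1/24000) = 21.97 Ω
R_eq = 21.97 Ω

Final answer: 21.97 Ω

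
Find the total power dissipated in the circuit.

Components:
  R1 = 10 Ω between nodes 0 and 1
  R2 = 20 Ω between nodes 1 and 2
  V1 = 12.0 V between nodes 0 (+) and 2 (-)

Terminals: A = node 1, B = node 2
Nodal analysis, taking node 2 as the 0 V reference.
Source V1 fixes V_0 = 12 V.
KCL at each unknown node (sum of currents leaving = 0; resistances in Ω):
  Node 1: (V_1 - 12)/10 + (V_1 - 0)/20 = 0
Collecting terms: 0.15 × V_1 = 1.2  =>  V_1 = 8 V
Power in each resistor, P = (ΔV)²/R:
  P_R1 = (12 - 8)²/10 = 1.6 W
  P_R2 = (8 - 0)²/20 = 3.2 W
P_total = P_R1 + P_R2 = 4.8 W

Final answer: 4.8 W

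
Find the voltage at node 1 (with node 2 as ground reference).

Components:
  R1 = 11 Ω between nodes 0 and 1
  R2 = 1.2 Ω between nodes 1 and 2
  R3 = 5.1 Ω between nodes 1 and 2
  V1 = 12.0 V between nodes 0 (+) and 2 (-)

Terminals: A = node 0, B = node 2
Nodal analysis, taking node 2 as the 0 V reference.
Source V1 fixes V_0 = 12 V.
KCL at each unknown node (sum of currents leaving = 0; resistances in Ω):
  Node 1: (V_1 - 12)/11 + (V_1 - 0)/1.2 + (V_1 - 0)/5.1 = 0
Collecting terms: 1.12 × V_1 = 1.091  =>  V_1 = 0.9737 V
The requested potential is V_1 = 0.9737 V.

Final answer: V_1 = 0.9737 V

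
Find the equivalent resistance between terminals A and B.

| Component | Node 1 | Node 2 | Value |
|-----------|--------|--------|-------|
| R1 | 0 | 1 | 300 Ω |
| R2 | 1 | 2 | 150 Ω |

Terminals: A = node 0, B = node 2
Reduce the network between node 0 (A) and node 2 (B) by series/parallel combination:
  Rs1 = R1 + R2 (series, joined only at node 1) = 300 + 150 = 450 Ω
R_eq = 450 Ω

Final answer: 450 Ω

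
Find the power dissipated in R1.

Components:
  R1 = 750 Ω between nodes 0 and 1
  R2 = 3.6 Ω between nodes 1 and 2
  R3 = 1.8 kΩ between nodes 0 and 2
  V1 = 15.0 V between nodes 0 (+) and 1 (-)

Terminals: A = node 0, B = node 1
Nodal analysis, taking node 1 as the 0 V reference.
Source V1 fixes V_0 = 15 V.
KCL at each unknown node (sum of currents leaving = 0; resistances in Ω):
  Node 2: (V_2 - 0)/3.6 + (V_2 - 15)/1800 = 0
Collecting terms: 0.2783 × V_2 = 0.008333  =>  V_2 = 0.02994 V
I_R1 = (V_0 - V_1)/R1 = (15 - 0)/750 = 0.02 A
P_R1 = I_R1² × R1 = (0.02)² × 750 = 0.3 W

Final answer: 0.3 W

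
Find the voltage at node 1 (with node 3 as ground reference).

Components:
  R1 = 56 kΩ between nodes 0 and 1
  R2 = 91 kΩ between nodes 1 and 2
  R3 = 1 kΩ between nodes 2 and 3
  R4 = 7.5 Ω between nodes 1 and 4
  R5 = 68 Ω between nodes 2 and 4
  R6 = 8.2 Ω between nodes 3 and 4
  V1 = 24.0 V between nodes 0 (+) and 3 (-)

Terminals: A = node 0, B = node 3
Nodal analysis, taking node 3 as the 0 V reference.
Source V1 fixes V_0 = 24 V.
KCL at each unknown node (sum of currents leaving = 0; resistances in Ω):
  Node 1: (V_1 - 24)/56000 + (V_1 - V_2)/91000 + (V_1 - V_4)/7.5 = 0
  Node 2: (V_2 - V_1)/91000 + (V_2 - 0)/1000 + (V_2 - V_4)/68 = 0
  Node 4: (V_4 - V_1)/7.5 + (V_4 - V_2)/68 + (V_4 - 0)/8.2 = 0
Collecting terms (coefficients in siemens):
  0.1334·V_1 - 0.00001099·V_2 - 0.1333·V_4 = 0.0004286
  0.01572·V_2 - 0.00001099·V_1 - 0.01471·V_4 = 0
  0.27·V_4 - 0.1333·V_1 - 0.01471·V_2 = 0
Solving these 3 simultaneous equations (Gaussian elimination) gives:
  V_1 = 0.0067 V, V_2 = 0.003267 V, V_4 = 0.003487 V
The requested potential is V_1 = 0.0067 V.

Final answer: V_1 = 0.0067 V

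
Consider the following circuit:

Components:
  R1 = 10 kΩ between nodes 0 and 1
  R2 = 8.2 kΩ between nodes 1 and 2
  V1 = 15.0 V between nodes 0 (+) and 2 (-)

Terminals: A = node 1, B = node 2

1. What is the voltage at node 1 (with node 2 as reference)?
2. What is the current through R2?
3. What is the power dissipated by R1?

Nodal analysis, taking node 2 as the 0 V reference.
Source V1 fixes V_0 = 15 V.
KCL at each unknown node (sum of currents leaving = 0; resistances in Ω):
  Node 1: (V_1 - 15)/10000 + (V_1 - 0)/8200 = 0
Collecting terms: 0.000222 × V_1 = 0.0015  =>  V_1 = 6.758 V
Part 1:
  Read off the nodal solution: V_1 = 6.758 V
Part 2:
  I_R2 = (V_1 - V_2)/R2 = (6.758 - 0)/8200 = 0.0008242 A
  Magnitude: I_R2 = 0.0008242 A
Part 3:
  I_R1 = (V_0 - V_1)/R1 = (15 - 6.758)/10000 = 0.0008242 A
  P_R1 = I_R1² × R1 = (0.0008242)² × 10000 = 0.006793 W

Final answers:
1. V_1 = 6.758 V
2. I_R2 = 0.0008242 A
3. P_R1 = 0.006793 W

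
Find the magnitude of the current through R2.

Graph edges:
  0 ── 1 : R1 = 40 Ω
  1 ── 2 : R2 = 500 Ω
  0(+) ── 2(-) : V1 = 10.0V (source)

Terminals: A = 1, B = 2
Nodal analysis, taking node 2 as the 0 V reference.
Source V1 fixes V_0 = 10 V.
KCL at each unknown node (sum of currents leaving = 0; resistances in Ω):
  Node 1: (V_1 - 10)/40 + (V_1 - 0)/500 = 0
Collecting terms: 0.027 × V_1 = 0.25  =>  V_1 = 9.259 V
I_R2 = (V_1 - V_2)/R2 = (9.259 - 0)/500 = 0.01852 A
|I_R2| = 0.01852 A

Final answer: |I_R2| = 0.01852 A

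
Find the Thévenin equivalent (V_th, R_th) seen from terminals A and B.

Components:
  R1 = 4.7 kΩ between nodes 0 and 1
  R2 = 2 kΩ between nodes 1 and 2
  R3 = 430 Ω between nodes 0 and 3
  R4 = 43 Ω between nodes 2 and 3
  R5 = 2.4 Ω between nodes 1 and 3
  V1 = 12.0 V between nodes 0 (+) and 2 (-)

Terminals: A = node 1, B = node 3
Step 1 — V_th is the open-circuit voltage V_A - V_B (nothing connected across the terminals).
Nodal analysis, taking node 2 as the 0 V reference.
Source V1 fixes V_0 = 12 V.
KCL at each unknown node (sum of currents leaving = 0; resistances in Ω):
  Node 1: (V_1 - 12)/4700 + (V_1 - 0)/2000 + (V_1 - V_3)/2.4 = 0
  Node 3: (V_3 - 12)/430 + (V_3 - 0)/43 + (V_3 - V_1)/2.4 = 0
Collecting terms (coefficients in siemens):
  0.4174·V_1 - 0.4167·V_3 = 0.002553
  0.4422·V_3 - 0.4167·V_1 = 0.02791
Determinant D = (0.4174)(0.4422) - (-0.4167)(-0.4167) = 0.01097
V_1 = [(0.002553)(0.4422) - (-0.4167)(0.02791)]/D = 1.162 V
V_3 = [(0.4174)(0.02791) - (0.002553)(-0.4167)]/D = 1.158 V
V_th = V_1 - V_3 = 1.162 - 1.158 = 0.004139 V
Step 2 — R_th: zero the source — replace V1 by a short circuit (node 2 merges into node 0) — and find the resistance seen between A (node 1) and B (node 3).
Reduce the network between node 1 (A) and node 3 (B) by series/parallel combination:
  Rp1 = R1 ‖ R2 (parallel, both between nodes 0 and 1) = 1/(1/4700 + 1/2000) = 1403 Ω
  Rp2 = R3 ‖ R4 (parallel, both between nodes 0 and 3) = 1/(1/430 + 1/43) = 39.09 Ω
  Rs1 = Rp1 + Rp2 (series, joined only at node 0) = 1403 + 39.09 = 1442 Ω
  Rp3 = R5 ‖ Rs1 (parallel, both between nodes 1 and 3) = 1/(1/2.4 + 1/1442) = 2.396 Ω
R_th = 2.396 Ω

Final answer: V_th = 0.004139 V, R_th = 2.396 Ω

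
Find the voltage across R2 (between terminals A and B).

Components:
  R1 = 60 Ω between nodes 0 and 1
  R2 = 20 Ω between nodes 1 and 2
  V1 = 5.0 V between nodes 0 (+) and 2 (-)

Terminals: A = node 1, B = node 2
R1 and R2 are in series across V1 (node 0 → node 1 → node 2), and the output A–B is taken across R2, so this is a voltage divider.
Series current: I = V1/(R1 + R2) = 5/(60 + 20) = 5/80 = 0.0625 A
V_R2 = I × R2 = V1 × R2/(R1 + R2) = 5 × 20/80 = 1.25 V

Final answer: 1.25 V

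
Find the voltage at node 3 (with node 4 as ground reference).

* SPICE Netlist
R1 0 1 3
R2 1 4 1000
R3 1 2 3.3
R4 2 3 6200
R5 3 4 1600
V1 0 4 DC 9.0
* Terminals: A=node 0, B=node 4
Nodal analysis, taking node 4 as the 0 V reference.
Source V1 fixes V_0 = 9 V.
KCL at each unknown node (sum of currents leaving = 0; resistances in Ω):
  Node 1: (V_1 - 9)/3 + (V_1 - 0)/1000 + (V_1 - V_2)/3.3 = 0
  Node 2: (V_2 - V_1)/3.3 + (V_2 - V_3)/6200 = 0
  Node 3: (V_3 - V_2)/6200 + (V_3 - 0)/1600 = 0
Collecting terms (coefficients in siemens):
  0.6374·V_1 - 0.303·V_2 = 3
  0.3032·V_2 - 0.303·V_1 - 0.0001613·V_3 = 0
  0.0007863·V_3 - 0.0001613·V_2 = 0
Solving these 3 simultaneous equations (Gaussian elimination) gives:
  V_1 = 8.97 V, V_2 = 8.966 V, V_3 = 1.839 V
The requested potential is V_3 = 1.839 V.

Final answer: V_3 = 1.839 V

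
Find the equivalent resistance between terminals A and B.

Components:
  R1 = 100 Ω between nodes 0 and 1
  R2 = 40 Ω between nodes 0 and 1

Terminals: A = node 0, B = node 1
Reduce the network between node 0 (A) and node 1 (B) by series/parallel combination:
  Rp1 = R1 ‖ R2 (parallel, both between nodes 0 and 1) = 1/(1/100 + 1/40) = 28.57 Ω
R_eq = 28.57 Ω

Final answer: 28.57 Ω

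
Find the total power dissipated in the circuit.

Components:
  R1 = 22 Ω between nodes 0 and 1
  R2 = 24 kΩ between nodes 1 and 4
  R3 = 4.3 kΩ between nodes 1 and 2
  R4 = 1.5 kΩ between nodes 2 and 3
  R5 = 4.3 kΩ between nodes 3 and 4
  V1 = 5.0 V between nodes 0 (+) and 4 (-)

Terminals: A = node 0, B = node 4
Nodal analysis, taking node 4 as the 0 V reference.
Source V1 fixes V_0 = 5 V.
KCL at each unknown node (sum of currents leaving = 0; resistances in Ω):
  Node 1: (V_1 - 5)/22 + (V_1 - 0)/24000 + (V_1 - V_2)/4300 = 0
  Node 2: (V_2 - V_1)/4300 + (V_2 - V_3)/1500 = 0
  Node 3: (V_3 - V_2)/1500 + (V_3 - 0)/4300 = 0
Collecting terms (coefficients in siemens):
  0.04573·V_1 - 0.0002326·V_2 = 0.2273
  0.0008992·V_2 - 0.0002326·V_1 - 0.0006667·V_3 = 0
  0.0008992·V_3 - 0.0006667·V_2 = 0
Solving these 3 simultaneous equations (Gaussian elimination) gives:
  V_1 = 4.985 V, V_2 = 2.862 V, V_3 = 2.122 V
Power in each resistor, P = (ΔV)²/R:
  P_R1 = (5 - 4.985)²/22 = 0.00001082 W
  P_R2 = (4.985 - 0)²/24000 = 0.001035 W
  P_R3 = (4.985 - 2.862)²/4300 = 0.001047 W
  P_R4 = (2.862 - 2.122)²/1500 = 0.0003653 W
  P_R5 = (2.122 - 0)²/4300 = 0.001047 W
P_total = P_R1 + P_R2 + P_R3 + P_R4 + P_R5 = 0.003506 W

Final answer: 0.003506 W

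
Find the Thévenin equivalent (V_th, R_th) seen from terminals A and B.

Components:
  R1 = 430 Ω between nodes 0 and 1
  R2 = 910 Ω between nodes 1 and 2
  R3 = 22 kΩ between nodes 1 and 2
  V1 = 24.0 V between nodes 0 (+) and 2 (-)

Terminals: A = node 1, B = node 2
Step 1 — V_th is the open-circuit voltage V_A - V_B (nothing connected across the terminals).
Nodal analysis, taking node 2 as the 0 V reference.
Source V1 fixes V_0 = 24 V.
KCL at each unknown node (sum of currents leaving = 0; resistances in Ω):
  Node 1: (V_1 - 24)/430 + (V_1 - 0)/910 + (V_1 - 0)/22000 = 0
Collecting terms: 0.00347 × V_1 = 0.05581  =>  V_1 = 16.09 V
V_th = V_1 - V_2 = 16.09 - 0 = 16.09 V
Step 2 — R_th: zero the source — replace V1 by a short circuit (node 2 merges into node 0) — and find the resistance seen between A (node 1) and B (node 0).
Reduce the network between node 1 (A) and node 0 (B) by series/parallel combination:
  Rp1 = R1 ‖ R2 ‖ R3 (parallel, all between nodes 0 and 1) = 1/(1/430 + 1/910 + 1/22000) = 288.2 Ω
R_th = 288.2 Ω

Final answer: V_th = 16.09 V, R_th = 288.2 Ω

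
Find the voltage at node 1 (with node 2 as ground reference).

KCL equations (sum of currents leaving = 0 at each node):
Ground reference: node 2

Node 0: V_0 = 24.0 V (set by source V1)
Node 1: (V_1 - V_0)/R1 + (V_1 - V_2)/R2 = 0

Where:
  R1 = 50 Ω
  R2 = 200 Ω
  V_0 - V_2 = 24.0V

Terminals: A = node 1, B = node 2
Nodal analysis, taking node 2 as the 0 V reference.
Source V1 fixes V_0 = 24 V.
KCL at each unknown node (sum of currents leaving = 0; resistances in Ω):
  Node 1: (V_1 - 24)/50 + (V_1 - 0)/200 = 0
Collecting terms: 0.025 × V_1 = 0.48  =>  V_1 = 19.2 V
The requested potential is V_1 = 19.2 V.

Final answer: V_1 = 19.2 V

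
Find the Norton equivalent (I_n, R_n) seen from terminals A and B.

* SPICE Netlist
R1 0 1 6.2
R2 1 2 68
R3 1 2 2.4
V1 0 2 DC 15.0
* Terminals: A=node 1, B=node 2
Find the Thévenin equivalent first; then I_n = V_th/R_th and R_n = R_th.
Step 1 — V_th is the open-circuit voltage V_A - V_B (nothing connected across the terminals).
Nodal analysis, taking node 2 as the 0 V reference.
Source V1 fixes V_0 = 15 V.
KCL at each unknown node (sum of currents leaving = 0; resistances in Ω):
  Node 1: (V_1 - 15)/6.2 + (V_1 - 0)/68 + (V_1 - 0)/2.4 = 0
Collecting terms: 0.5927 × V_1 = 2.419  =>  V_1 = 4.082 V
V_th = V_1 - V_2 = 4.082 - 0 = 4.082 V
Step 2 — R_th: zero the source — replace V1 by a short circuit (node 2 merges into node 0) — and find the resistance seen between A (node 1) and B (node 0).
Reduce the network between node 1 (A) and node 0 (B) by series/parallel combination:
  Rp1 = R1 ‖ R2 ‖ R3 (parallel, all between nodes 0 and 1) = 1/(1/6.2 + 1/68 + 1/2.4) = 1.687 Ω
R_th = 1.687 Ω
I_n = V_th/R_th = 4.082/1.687 = 2.419 A, and R_n = R_th = 1.687 Ω

Final answer: I_n = 2.419 A, R_n = 1.687 Ω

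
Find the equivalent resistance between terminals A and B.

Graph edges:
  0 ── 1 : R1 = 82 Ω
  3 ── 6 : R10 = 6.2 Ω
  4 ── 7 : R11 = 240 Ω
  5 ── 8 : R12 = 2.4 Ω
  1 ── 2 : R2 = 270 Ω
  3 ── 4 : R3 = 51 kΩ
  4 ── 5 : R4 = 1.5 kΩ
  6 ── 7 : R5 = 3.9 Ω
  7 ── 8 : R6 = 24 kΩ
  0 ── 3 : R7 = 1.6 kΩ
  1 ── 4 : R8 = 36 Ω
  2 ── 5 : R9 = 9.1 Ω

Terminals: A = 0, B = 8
The network is not a plain series/parallel combination. Inject a 1 A test current into terminal A (node 0) and return it from terminal B (node 8); then R_eq = V_A / (1 A).
Nodal analysis, taking node 8 as the 0 V reference.
Current source I_test pushes 1 A into node 0 and draws it out of node 8.
KCL at each unknown node (sum of currents leaving = 0; resistances in Ω):
  Node 0: (V_0 - V_1)/82 + (V_0 - V_3)/1600 - 1 = 0
  Node 1: (V_1 - V_0)/82 + (V_1 - V_2)/270 + (V_1 - V_4)/36 = 0
  Node 2: (V_2 - V_1)/270 + (V_2 - V_5)/9.1 = 0
  Node 3: (V_3 - V_0)/1600 + (V_3 - V_4)/51000 + (V_3 - V_6)/6.2 = 0
  Node 4: (V_4 - V_1)/36 + (V_4 - V_3)/51000 + (V_4 - V_5)/1500 + (V_4 - V_7)/240 = 0
  Node 5: (V_5 - V_2)/9.1 + (V_5 - V_4)/1500 + (V_5 - 0)/2.4 = 0
  Node 6: (V_6 - V_3)/6.2 + (V_6 - V_7)/3.9 = 0
  Node 7: (V_7 - V_4)/240 + (V_7 - V_6)/3.9 + (V_7 - 0)/24000 = 0
Collecting terms (coefficients in siemens):
  0.01282·V_0 - 0.0122·V_1 - 0.000625·V_3 = 1
  0.04368·V_1 - 0.0122·V_0 - 0.003704·V_2 - 0.02778·V_4 = 0
  0.1136·V_2 - 0.003704·V_1 - 0.1099·V_5 = 0
  0.1619·V_3 - 0.000625·V_0 - 0.00001961·V_4 - 0.1613·V_6 = 0
  0.03263·V_4 - 0.02778·V_1 - 0.00001961·V_3 - 0.0006667·V_5 - 0.004167·V_7 = 0
  0.5272·V_5 - 0.1099·V_2 - 0.0006667·V_4 = 0
  0.4177·V_6 - 0.1613·V_3 - 0.2564·V_7 = 0
  0.2606·V_7 - 0.004167·V_4 - 0.2564·V_6 = 0
Solving these 8 simultaneous equations (Gaussian elimination) gives:
  V_0 = 314.2 V, V_1 = 236 V, V_2 = 9.993 V, V_3 = 240.8 V
  V_4 = 231.8 V, V_5 = 2.376 V, V_6 = 240.5 V, V_7 = 240.3 V
R_eq = V_0 / 1 A = 314.2 Ω

Final answer: 314.2 Ω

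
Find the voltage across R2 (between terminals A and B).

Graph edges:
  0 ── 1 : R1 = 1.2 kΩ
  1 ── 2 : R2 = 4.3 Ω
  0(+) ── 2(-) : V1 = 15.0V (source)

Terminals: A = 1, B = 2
R1 and R2 are in series across V1 (node 0 → node 1 → node 2), and the output A–B is taken across R2, so this is a voltage divider.
Series current: I = V1/(R1 + R2) = 15/(1200 + 4.3) = 15/1204 = 0.01246 A
V_R2 = I × R2 = V1 × R2/(R1 + R2) = 15 × 4.3/1204 = 0.05356 V

Final answer: 0.05356 V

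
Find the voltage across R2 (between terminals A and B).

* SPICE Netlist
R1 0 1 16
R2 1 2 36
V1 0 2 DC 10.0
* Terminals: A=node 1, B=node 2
R1 and R2 are in series across V1 (node 0 → node 1 → node 2), and the output A–B is taken across R2, so this is a voltage divider.
Series current: I = V1/(R1 + R2) = 10/(16 + 36) = 10/52 = 0.1923 A
V_R2 = I × R2 = V1 × R2/(R1 + R2) = 10 × 36/52 = 6.923 V

Final answer: 6.923 V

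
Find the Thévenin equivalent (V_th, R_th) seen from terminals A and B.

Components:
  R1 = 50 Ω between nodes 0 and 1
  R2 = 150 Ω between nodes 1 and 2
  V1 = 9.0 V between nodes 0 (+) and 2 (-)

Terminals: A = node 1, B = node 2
Step 1 — V_th is the open-circuit voltage V_A - V_B (nothing connected across the terminals).
Nodal analysis, taking node 2 as the 0 V reference.
Source V1 fixes V_0 = 9 V.
KCL at each unknown node (sum of currents leaving = 0; resistances in Ω):
  Node 1: (V_1 - 9)/50 + (V_1 - 0)/150 = 0
Collecting terms: 0.02667 × V_1 = 0.18  =>  V_1 = 6.75 V
V_th = V_1 - V_2 = 6.75 - 0 = 6.75 V
Step 2 — R_th: zero the source — replace V1 by a short circuit (node 2 merges into node 0) — and find the resistance seen between A (node 1) and B (node 0).
Reduce the network between node 1 (A) and node 0 (B) by series/parallel combination:
  Rp1 = R1 ‖ R2 (parallel, both between nodes 0 and 1) = 1/(1/50 + 1/150) = 37.5 Ω
R_th = 37.5 Ω

Final answer: V_th = 6.75 V, R_th = 37.5 Ω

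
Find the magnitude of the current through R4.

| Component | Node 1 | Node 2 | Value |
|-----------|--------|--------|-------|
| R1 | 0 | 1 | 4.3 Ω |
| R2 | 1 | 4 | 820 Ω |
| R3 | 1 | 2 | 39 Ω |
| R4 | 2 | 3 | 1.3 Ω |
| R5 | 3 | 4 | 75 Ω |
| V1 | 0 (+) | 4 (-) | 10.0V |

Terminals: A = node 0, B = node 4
Nodal analysis, taking node 4 as the 0 V reference.
Source V1 fixes V_0 = 10 V.
KCL at each unknown node (sum of currents leaving = 0; resistances in Ω):
  Node 1: (V_1 - 10)/4.3 + (V_1 - 0)/820 + (V_1 - V_2)/39 = 0
  Node 2: (V_2 - V_1)/39 + (V_2 - V_3)/1.3 = 0
  Node 3: (V_3 - V_2)/1.3 + (V_3 - 0)/75 = 0
Collecting terms (coefficients in siemens):
  0.2594·V_1 - 0.02564·V_2 = 2.326
  0.7949·V_2 - 0.02564·V_1 - 0.7692·V_3 = 0
  0.7826·V_3 - 0.7692·V_2 = 0
Solving these 3 simultaneous equations (Gaussian elimination) gives:
  V_1 = 9.592 V, V_2 = 6.348 V, V_3 = 6.239 V
I_R4 = (V_2 - V_3)/R4 = (6.348 - 6.239)/1.3 = 0.08319 A
|I_R4| = 0.08319 A

Final answer: |I_R4| = 0.08319 A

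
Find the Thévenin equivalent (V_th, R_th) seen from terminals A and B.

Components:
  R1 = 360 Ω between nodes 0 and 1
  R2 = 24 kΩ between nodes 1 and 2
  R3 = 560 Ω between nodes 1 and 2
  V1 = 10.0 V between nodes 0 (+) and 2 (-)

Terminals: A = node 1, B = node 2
Step 1 — V_th is the open-circuit voltage V_A - V_B (nothing connected across the terminals).
Nodal analysis, taking node 2 as the 0 V reference.
Source V1 fixes V_0 = 10 V.
KCL at each unknown node (sum of currents leaving = 0; resistances in Ω):
  Node 1: (V_1 - 10)/360 + (V_1 - 0)/24000 + (V_1 - 0)/560 = 0
Collecting terms: 0.004605 × V_1 = 0.02778  =>  V_1 = 6.032 V
V_th = V_1 - V_2 = 6.032 - 0 = 6.032 V
Step 2 — R_th: zero the source — replace V1 by a short circuit (node 2 merges into node 0) — and find the resistance seen between A (node 1) and B (node 0).
Reduce the network between node 1 (A) and node 0 (B) by series/parallel combination:
  Rp1 = R1 ‖ R2 ‖ R3 (parallel, all between nodes 0 and 1) = 1/(1/360 + 1/24000 + 1/560) = 217.1 Ω
R_th = 217.1 Ω

Final answer: V_th = 6.032 V, R_th = 217.1 Ω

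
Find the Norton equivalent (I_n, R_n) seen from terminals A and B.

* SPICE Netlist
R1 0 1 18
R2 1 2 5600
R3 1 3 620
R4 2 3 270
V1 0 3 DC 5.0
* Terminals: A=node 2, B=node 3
Find the Thévenin equivalent first; then I_n = V_th/R_th and R_n = R_th.
Step 1 — V_th is the open-circuit voltage V_A - V_B (nothing connected across the terminals).
Nodal analysis, taking node 3 as the 0 V reference.
Source V1 fixes V_0 = 5 V.
KCL at each unknown node (sum of currents leaving = 0; resistances in Ω):
  Node 1: (V_1 - 5)/18 + (V_1 - V_2)/5600 + (V_1 - 0)/620 = 0
  Node 2: (V_2 - V_1)/5600 + (V_2 - 0)/270 = 0
Collecting terms (coefficients in siemens):
  0.05735·V_1 - 0.0001786·V_2 = 0.2778
  0.003882·V_2 - 0.0001786·V_1 = 0
Determinant D = (0.05735)(0.003882) - (-0.0001786)(-0.0001786) = 0.0002226
V_1 = [(0.2778)(0.003882) - (-0.0001786)(0)]/D = 4.844 V
V_2 = [(0.05735)(0) - (0.2778)(-0.0001786)]/D = 0.2228 V
V_th = V_2 - V_3 = 0.2228 - 0 = 0.2228 V
Step 2 — R_th: zero the source — replace V1 by a short circuit (node 3 merges into node 0) — and find the resistance seen between A (node 2) and B (node 0).
Reduce the network between node 2 (A) and node 0 (B) by series/parallel combination:
  Rp1 = R1 ‖ R3 (parallel, both between nodes 0 and 1) = 1/(1/18 + 1/620) = 17.49 Ω
  Rs1 = R2 + Rp1 (series, joined only at node 1) = 5600 + 17.49 = 5617 Ω
  Rp2 = R4 ‖ Rs1 (parallel, both between nodes 0 and 2) = 1/(1/270 + 1/5617) = 257.6 Ω
R_th = 257.6 Ω
I_n = V_th/R_th = 0.2228/257.6 = 0.000865 A, and R_n = R_th = 257.6 Ω

Final answer: I_n = 0.000865 A, R_n = 257.6 Ω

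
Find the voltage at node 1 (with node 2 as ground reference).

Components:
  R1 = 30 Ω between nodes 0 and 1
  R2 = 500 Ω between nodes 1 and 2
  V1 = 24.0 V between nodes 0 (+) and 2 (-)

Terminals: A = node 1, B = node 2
Nodal analysis, taking node 2 as the 0 V reference.
Source V1 fixes V_0 = 24 V.
KCL at each unknown node (sum of currents leaving = 0; resistances in Ω):
  Node 1: (V_1 - 24)/30 + (V_1 - 0)/500 = 0
Collecting terms: 0.03533 × V_1 = 0.8  =>  V_1 = 22.64 V
The requested potential is V_1 = 22.64 V.

Final answer: V_1 = 22.64 V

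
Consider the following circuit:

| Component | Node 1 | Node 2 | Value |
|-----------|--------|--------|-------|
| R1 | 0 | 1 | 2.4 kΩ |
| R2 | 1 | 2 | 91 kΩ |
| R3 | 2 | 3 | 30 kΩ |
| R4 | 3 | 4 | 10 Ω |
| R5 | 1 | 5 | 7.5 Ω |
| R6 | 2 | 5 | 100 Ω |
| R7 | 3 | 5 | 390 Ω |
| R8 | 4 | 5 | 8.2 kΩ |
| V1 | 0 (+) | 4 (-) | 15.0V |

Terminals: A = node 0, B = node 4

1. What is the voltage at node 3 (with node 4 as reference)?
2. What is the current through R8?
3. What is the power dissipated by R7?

Nodal analysis, taking node 4 as the 0 V reference.
Source V1 fixes V_0 = 15 V.
KCL at each unknown node (sum of currents leaving = 0; resistances in Ω):
  Node 1: (V_1 - 15)/2400 + (V_1 - V_2)/91000 + (V_1 - V_5)/7.5 = 0
  Node 2: (V_2 - V_1)/91000 + (V_2 - V_3)/30000 + (V_2 - V_5)/100 = 0
  Node 3: (V_3 - V_2)/30000 + (V_3 - 0)/10 + (V_3 - V_5)/390 = 0
  Node 5: (V_5 - V_1)/7.5 + (V_5 - V_2)/100 + (V_5 - V_3)/390 + (V_5 - 0)/8200 = 0
Collecting terms (coefficients in siemens):
  0.1338·V_1 - 0.00001099·V_2 - 0.1333·V_5 = 0.00625
  0.01004·V_2 - 0.00001099·V_1 - 0.00003333·V_3 - 0.01·V_5 = 0
  0.1026·V_3 - 0.00003333·V_2 - 0.002564·V_5 = 0
  0.146·V_5 - 0.1333·V_1 - 0.01·V_2 - 0.002564·V_3 = 0
Solving these 4 simultaneous equations (Gaussian elimination) gives:
  V_1 = 2.071 V, V_2 = 2.024 V, V_3 = 0.0514 V, V_5 = 2.03 V
Part 1:
  Read off the nodal solution: V_3 = 0.0514 V
Part 2:
  I_R8 = (V_4 - V_5)/R8 = (0 - 2.03)/8200 = -0.0002476 A
  Magnitude: I_R8 = 0.0002476 A
Part 3:
  I_R7 = (V_3 - V_5)/R7 = (0.0514 - 2.03)/390 = -0.005074 A
  P_R7 = I_R7² × R7 = (-0.005074)² × 390 = 0.01004 W

Final answers:
1. V_3 = 0.0514 V
2. I_R8 = 0.0002476 A
3. P_R7 = 0.01004 W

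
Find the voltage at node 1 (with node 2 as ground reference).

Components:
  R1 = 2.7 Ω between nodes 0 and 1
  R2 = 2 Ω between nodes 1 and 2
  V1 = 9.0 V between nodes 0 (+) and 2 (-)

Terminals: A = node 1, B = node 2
Nodal analysis, taking node 2 as the 0 V reference.
Source V1 fixes V_0 = 9 V.
KCL at each unknown node (sum of currents leaving = 0; resistances in Ω):
  Node 1: (V_1 - 9)/2.7 + (V_1 - 0)/2 = 0
Collecting terms: 0.8704 × V_1 = 3.333  =>  V_1 = 3.83 V
The requested potential is V_1 = 3.83 V.

Final answer: V_1 = 3.83 V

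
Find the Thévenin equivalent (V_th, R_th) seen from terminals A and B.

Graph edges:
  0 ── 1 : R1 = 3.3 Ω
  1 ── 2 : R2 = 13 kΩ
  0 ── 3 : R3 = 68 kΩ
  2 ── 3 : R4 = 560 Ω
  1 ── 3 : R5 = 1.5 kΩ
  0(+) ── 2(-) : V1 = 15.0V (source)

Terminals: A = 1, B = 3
Step 1 — V_th is the open-circuit voltage V_A - V_B (nothing connected across the terminals).
Nodal analysis, taking node 2 as the 0 V reference.
Source V1 fixes V_0 = 15 V.
KCL at each unknown node (sum of currents leaving = 0; resistances in Ω):
  Node 1: (V_1 - 15)/3.3 + (V_1 - 0)/13000 + (V_1 - V_3)/1500 = 0
  Node 3: (V_3 - 15)/68000 + (V_3 - 0)/560 + (V_3 - V_1)/1500 = 0
Collecting terms (coefficients in siemens):
  0.3038·V_1 - 0.0006667·V_3 = 4.545
  0.002467·V_3 - 0.0006667·V_1 = 0.0002206
Determinant D = (0.3038)(0.002467) - (-0.0006667)(-0.0006667) = 0.000749
V_1 = [(4.545)(0.002467) - (-0.0006667)(0.0002206)]/D = 14.97 V
V_3 = [(0.3038)(0.0002206) - (4.545)(-0.0006667)]/D = 4.135 V
V_th = V_1 - V_3 = 14.97 - 4.135 = 10.84 V
Step 2 — R_th: zero the source — replace V1 by a short circuit (node 2 merges into node 0) — and find the resistance seen between A (node 1) and B (node 3).
Reduce the network between node 1 (A) and node 3 (B) by series/parallel combination:
  Rp1 = R1 ‖ R2 (parallel, both between nodes 0 and 1) = 1/(1/3.3 + 1/13000) = 3.299 Ω
  Rp2 = R3 ‖ R4 (parallel, both between nodes 0 and 3) = 1/(1/68000 + 1/560) = 555.4 Ω
  Rs1 = Rp1 + Rp2 (series, joined only at node 0) = 3.299 + 555.4 = 558.7 Ω
  Rp3 = R5 ‖ Rs1 (parallel, both between nodes 1 and 3) = 1/(1/1500 + 1/558.7) = 407.1 Ω
R_th = 407.1 Ω

Final answer: V_th = 10.84 V, R_th = 407.1 Ω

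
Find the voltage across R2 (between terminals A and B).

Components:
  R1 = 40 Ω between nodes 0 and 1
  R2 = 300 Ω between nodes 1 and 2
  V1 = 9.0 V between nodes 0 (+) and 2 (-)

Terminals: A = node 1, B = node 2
R1 and R2 are in series across V1 (node 0 → node 1 → node 2), and the output A–B is taken across R2, so this is a voltage divider.
Series current: I = V1/(R1 + R2) = 9/(40 + 300) = 9/340 = 0.02647 A
V_R2 = I × R2 = V1 × R2/(R1 + R2) = 9 × 300/340 = 7.941 V

Final answer: 7.941 V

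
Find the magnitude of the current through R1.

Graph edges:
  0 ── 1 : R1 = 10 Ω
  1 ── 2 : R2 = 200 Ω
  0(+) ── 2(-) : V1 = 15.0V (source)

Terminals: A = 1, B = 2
Nodal analysis, taking node 2 as the 0 V reference.
Source V1 fixes V_0 = 15 V.
KCL at each unknown node (sum of currents leaving = 0; resistances in Ω):
  Node 1: (V_1 - 15)/10 + (V_1 - 0)/200 = 0
Collecting terms: 0.105 × V_1 = 1.5  =>  V_1 = 14.29 V
I_R1 = (V_0 - V_1)/R1 = (15 - 14.29)/10 = 0.07143 A
|I_R1| = 0.07143 A

Final answer: |I_R1| = 0.07143 A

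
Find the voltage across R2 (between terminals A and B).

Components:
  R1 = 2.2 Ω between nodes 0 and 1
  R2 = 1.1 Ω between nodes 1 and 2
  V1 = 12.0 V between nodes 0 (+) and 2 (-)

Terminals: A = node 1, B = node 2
R1 and R2 are in series across V1 (node 0 → node 1 → node 2), and the output A–B is taken across R2, so this is a voltage divider.
Series current: I = V1/(R1 + R2) = 12/(2.2 + 1.1) = 12/3.3 = 3.636 A
V_R2 = I × R2 = V1 × R2/(R1 + R2) = 12 × 1.1/3.3 = 4 V

Final answer: 4 V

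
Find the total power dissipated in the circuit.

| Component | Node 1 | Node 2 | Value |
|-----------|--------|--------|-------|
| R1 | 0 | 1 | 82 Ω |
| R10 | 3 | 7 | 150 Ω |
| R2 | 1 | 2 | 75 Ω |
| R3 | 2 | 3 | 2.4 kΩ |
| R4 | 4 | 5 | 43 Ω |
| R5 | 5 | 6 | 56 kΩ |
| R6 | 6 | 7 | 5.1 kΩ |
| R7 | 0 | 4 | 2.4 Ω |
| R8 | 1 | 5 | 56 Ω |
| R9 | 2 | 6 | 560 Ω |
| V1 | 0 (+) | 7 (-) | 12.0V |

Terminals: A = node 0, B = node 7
Nodal analysis, taking node 7 as the 0 V reference.
Source V1 fixes V_0 = 12 V.
KCL at each unknown node (sum of currents leaving = 0; resistances in Ω):
  Node 1: (V_1 - 12)/82 + (V_1 - V_2)/75 + (V_1 - V_5)/56 = 0
  Node 2: (V_2 - V_1)/75 + (V_2 - V_3)/2400 + (V_2 - V_6)/560 = 0
  Node 3: (V_3 - V_2)/2400 + (V_3 - 0)/150 = 0
  Node 4: (V_4 - V_5)/43 + (V_4 - 12)/2.4 = 0
  Node 5: (V_5 - V_4)/43 + (V_5 - V_6)/56000 + (V_5 - V_1)/56 = 0
  Node 6: (V_6 - V_5)/56000 + (V_6 - 0)/5100 + (V_6 - V_2)/560 = 0
Collecting terms (coefficients in siemens):
  0.04339·V_1 - 0.01333·V_2 - 0.01786·V_5 = 0.1463
  0.01554·V_2 - 0.01333·V_1 - 0.0004167·V_3 - 0.001786·V_6 = 0
  0.007083·V_3 - 0.0004167·V_2 = 0
  0.4399·V_4 - 0.02326·V_5 = 5
  0.04113·V_5 - 0.01786·V_1 - 0.02326·V_4 - 0.00001786·V_6 = 0
  0.002·V_6 - 0.001786·V_2 - 0.00001786·V_5 = 0
Solving these 6 simultaneous equations (Gaussian elimination) gives:
  V_1 = 11.71 V, V_2 = 11.23 V, V_3 = 0.6608 V, V_4 = 11.99 V
  V_5 = 11.87 V, V_6 = 10.14 V
Power in each resistor, P = (ΔV)²/R:
  P_R1 = (12 - 11.71)²/82 = 0.001019 W
  P_R2 = (11.71 - 11.23)²/75 = 0.003036 W
  P_R3 = (11.23 - 0.6608)²/2400 = 0.04658 W
  P_R4 = (11.99 - 11.87)²/43 = 0.0003537 W
  P_R5 = (11.87 - 10.14)²/56000 = 0.00005356 W
  P_R6 = (10.14 - 0)²/5100 = 0.02015 W
  P_R7 = (12 - 11.99)²/2.4 = 0.00001974 W
  P_R8 = (11.71 - 11.87)²/56 = 0.0004507 W
  P_R9 = (11.23 - 10.14)²/560 = 0.002144 W
  P_R10 = (0.6608 - 0)²/150 = 0.002911 W
P_total = P_R1 + P_R2 + P_R3 + P_R4 + P_R5 + P_R6 + P_R7 + P_R8 + P_R9 + P_R10 = 0.07672 W

Final answer: 0.07672 W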